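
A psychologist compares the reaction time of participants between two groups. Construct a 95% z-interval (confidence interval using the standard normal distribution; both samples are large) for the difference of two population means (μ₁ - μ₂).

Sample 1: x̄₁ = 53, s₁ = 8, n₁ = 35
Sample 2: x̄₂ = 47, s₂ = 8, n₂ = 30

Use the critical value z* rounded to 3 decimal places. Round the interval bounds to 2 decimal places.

Both samples are large (n₁ = 35 ≥ 30, n₂ = 30 ≥ 30), so a z-interval for the difference of means applies.

Point estimate: x̄₁ - x̄₂ = 53 - 47 = 6

Standard error: SE = √(s₁²/n₁ + s₂²/n₂)
= √(8²/35 + 8²/30)
= √(1.828571 + 2.133333)
= 1.990453

For 95% confidence, z* = 1.96 (from standard normal table)
Margin of error: E = z* × SE = 1.96 × 1.990453 = 3.9013

Z-interval: (x̄₁ - x̄₂) ± E = 6 ± 3.9013 = (2.0987, 9.9013)

Rounded to 2 decimal places:

(2.10, 9.90)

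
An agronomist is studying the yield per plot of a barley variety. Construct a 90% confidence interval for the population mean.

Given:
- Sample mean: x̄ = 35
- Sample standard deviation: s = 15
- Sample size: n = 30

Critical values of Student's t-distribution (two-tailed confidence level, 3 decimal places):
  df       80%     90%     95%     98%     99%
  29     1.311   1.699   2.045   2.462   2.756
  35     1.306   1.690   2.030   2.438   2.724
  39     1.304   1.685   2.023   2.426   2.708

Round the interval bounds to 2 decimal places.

The population standard deviation σ is unknown (only the sample standard deviation s is given), so use a t-interval with df = n - 1 = 30 - 1 = 29.

For 90% confidence with df = 29, t* = 1.699 (from t-table)

Standard error: SE = s/√n = 15/√30 = 2.738613

Margin of error: E = t* × SE = 1.699 × 2.738613 = 4.6529

T-interval: x̄ ± E = 35 ± 4.6529 = (30.3471, 39.6529)

Rounded to 2 decimal places:

(30.35, 39.65)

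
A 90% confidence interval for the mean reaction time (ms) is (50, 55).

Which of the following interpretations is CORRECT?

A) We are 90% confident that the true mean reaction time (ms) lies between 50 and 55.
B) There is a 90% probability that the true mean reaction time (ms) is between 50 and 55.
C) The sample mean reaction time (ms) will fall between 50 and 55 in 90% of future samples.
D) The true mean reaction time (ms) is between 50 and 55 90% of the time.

A confidence interval represents our confidence in the procedure, not a probability statement about the parameter.

Key concept: If we repeated this sampling process many times and computed a 90% CI each time, about 90% of those intervals would contain the true population parameter.

For this specific interval (50, 55):
- Midpoint (point estimate): 52.5
- Margin of error: 2.5

The correct interpretation is the one stating confidence that the true parameter lies in the interval — option A.

A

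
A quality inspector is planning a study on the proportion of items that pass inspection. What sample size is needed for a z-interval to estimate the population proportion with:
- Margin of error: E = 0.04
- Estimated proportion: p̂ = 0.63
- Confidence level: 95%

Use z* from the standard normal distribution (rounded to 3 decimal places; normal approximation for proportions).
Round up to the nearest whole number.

Using z* for proportion z-interval (normal approximation).

For 95% confidence, z* = 1.96 (from standard normal table)

Sample size formula for proportion z-interval: n = z*²p̂(1-p̂)/E²

n = 1.96² × 0.63 × 0.37 / 0.04²
  = 3.8416 × 0.2331 / 0.0016
  = 559.6731

Round up to the nearest whole number: n = 560

560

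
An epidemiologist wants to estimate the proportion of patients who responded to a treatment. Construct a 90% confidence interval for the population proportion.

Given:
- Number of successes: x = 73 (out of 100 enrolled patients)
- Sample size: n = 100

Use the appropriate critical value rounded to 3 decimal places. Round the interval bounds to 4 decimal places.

Sample proportion: p̂ = 73/100 = 0.730000

Check conditions for normal approximation:
  np̂ = 73 ≥ 10 ✓
  n(1-p̂) = 27 ≥ 10 ✓

The sample is large enough, so use a z-interval (normal approximation) for the proportion.

For 90% confidence, z* = 1.645 (from standard normal table)

Standard error: SE = √(p̂(1-p̂)/n) = √(0.730000×0.270000/100) = 0.04439595

Margin of error: E = z* × SE = 1.645 × 0.04439595 = 0.073031

Z-interval: p̂ ± E = 0.730000 ± 0.073031 = (0.656969, 0.803031)

Rounded to 4 decimal places:

(0.6570, 0.8030)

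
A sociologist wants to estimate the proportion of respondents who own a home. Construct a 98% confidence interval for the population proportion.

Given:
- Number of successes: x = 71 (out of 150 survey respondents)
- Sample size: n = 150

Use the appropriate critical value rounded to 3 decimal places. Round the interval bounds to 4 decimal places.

Sample proportion: p̂ = 71/150 = 0.473333

Check conditions for normal approximation:
  np̂ = 71 ≥ 10 ✓
  n(1-p̂) = 79 ≥ 10 ✓

The sample is large enough, so use a z-interval (normal approximation) for the proportion.

For 98% confidence, z* = 2.326 (from standard normal table)

Standard error: SE = √(p̂(1-p̂)/n) = √(0.473333×0.526667/150) = 0.04076673

Margin of error: E = z* × SE = 2.326 × 0.04076673 = 0.094823

Z-interval: p̂ ± E = 0.473333 ± 0.094823 = (0.378510, 0.568157)

Rounded to 4 decimal places:

(0.3785, 0.5682)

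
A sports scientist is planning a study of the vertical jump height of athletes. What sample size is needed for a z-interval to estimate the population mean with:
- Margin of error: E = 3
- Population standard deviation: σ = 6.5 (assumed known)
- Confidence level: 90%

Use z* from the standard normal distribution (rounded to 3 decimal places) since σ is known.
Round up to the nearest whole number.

Using z* since population σ is known (z-interval formula).

For 90% confidence, z* = 1.645 (from standard normal table)

Sample size formula for z-interval: n = (z*σ/E)²

n = (1.645 × 6.5 / 3)²
  = (3.564167)²
  = 12.7033

Round up to the nearest whole number: n = 13

13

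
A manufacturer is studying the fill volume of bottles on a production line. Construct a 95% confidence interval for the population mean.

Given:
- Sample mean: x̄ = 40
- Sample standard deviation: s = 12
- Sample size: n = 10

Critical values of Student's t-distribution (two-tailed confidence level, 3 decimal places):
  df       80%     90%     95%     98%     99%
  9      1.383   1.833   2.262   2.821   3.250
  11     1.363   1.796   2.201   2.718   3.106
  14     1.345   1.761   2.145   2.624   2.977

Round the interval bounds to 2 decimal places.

The population standard deviation σ is unknown (only the sample standard deviation s is given), so use a t-interval with df = n - 1 = 10 - 1 = 9.

For 95% confidence with df = 9, t* = 2.262 (from t-table)

Standard error: SE = s/√n = 12/√10 = 3.794733

Margin of error: E = t* × SE = 2.262 × 3.794733 = 8.5837

T-interval: x̄ ± E = 40 ± 8.5837 = (31.4163, 48.5837)

Rounded to 2 decimal places:

(31.42, 48.58)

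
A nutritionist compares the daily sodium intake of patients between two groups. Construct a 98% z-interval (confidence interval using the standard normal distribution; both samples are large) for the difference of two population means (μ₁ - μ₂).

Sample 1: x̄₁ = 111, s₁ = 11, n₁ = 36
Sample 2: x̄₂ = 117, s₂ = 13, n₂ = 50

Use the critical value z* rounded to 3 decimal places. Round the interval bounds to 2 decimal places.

Both samples are large (n₁ = 36 ≥ 30, n₂ = 50 ≥ 30), so a z-interval for the difference of means applies.

Point estimate: x̄₁ - x̄₂ = 111 - 117 = -6

Standard error: SE = √(s₁²/n₁ + s₂²/n₂)
= √(11²/36 + 13²/50)
= √(3.361111 + 3.380000)
= 2.596365

For 98% confidence, z* = 2.326 (from standard normal table)
Margin of error: E = z* × SE = 2.326 × 2.596365 = 6.0391

Z-interval: (x̄₁ - x̄₂) ± E = -6 ± 6.0391 = (-12.0391, 0.0391)

Rounded to 2 decimal places:

(-12.04, 0.04)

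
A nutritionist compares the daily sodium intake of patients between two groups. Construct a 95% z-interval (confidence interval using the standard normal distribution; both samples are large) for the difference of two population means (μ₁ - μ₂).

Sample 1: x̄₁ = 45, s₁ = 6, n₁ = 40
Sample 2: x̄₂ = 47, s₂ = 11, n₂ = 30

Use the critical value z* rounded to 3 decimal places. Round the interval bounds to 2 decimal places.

Both samples are large (n₁ = 40 ≥ 30, n₂ = 30 ≥ 30), so a z-interval for the difference of means applies.

Point estimate: x̄₁ - x̄₂ = 45 - 47 = -2

Standard error: SE = √(s₁²/n₁ + s₂²/n₂)
= √(6²/40 + 11²/30)
= √(0.900000 + 4.033333)
= 2.221111

For 95% confidence, z* = 1.96 (from standard normal table)
Margin of error: E = z* × SE = 1.96 × 2.221111 = 4.3534

Z-interval: (x̄₁ - x̄₂) ± E = -2 ± 4.3534 = (-6.3534, 2.3534)

Rounded to 2 decimal places:

(-6.35, 2.35)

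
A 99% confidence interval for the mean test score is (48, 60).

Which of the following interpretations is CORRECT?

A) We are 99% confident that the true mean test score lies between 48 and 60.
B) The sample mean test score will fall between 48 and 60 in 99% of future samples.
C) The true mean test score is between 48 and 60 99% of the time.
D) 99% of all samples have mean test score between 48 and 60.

A confidence interval represents our confidence in the procedure, not a probability statement about the parameter.

Key concept: If we repeated this sampling process many times and computed a 99% CI each time, about 99% of those intervals would contain the true population parameter.

For this specific interval (48, 60):
- Midpoint (point estimate): 54
- Margin of error: 6

The correct interpretation is the one stating confidence that the true parameter lies in the interval — option A.

A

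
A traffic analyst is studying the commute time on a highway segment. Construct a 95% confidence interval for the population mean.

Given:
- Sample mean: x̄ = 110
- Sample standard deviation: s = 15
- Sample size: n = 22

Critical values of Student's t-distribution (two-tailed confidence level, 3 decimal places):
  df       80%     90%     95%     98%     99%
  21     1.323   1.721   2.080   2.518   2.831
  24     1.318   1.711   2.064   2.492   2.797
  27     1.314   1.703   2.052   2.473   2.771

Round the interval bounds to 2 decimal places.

The population standard deviation σ is unknown (only the sample standard deviation s is given), so use a t-interval with df = n - 1 = 22 - 1 = 21.

For 95% confidence with df = 21, t* = 2.080 (from t-table)

Standard error: SE = s/√n = 15/√22 = 3.198011

Margin of error: E = t* × SE = 2.080 × 3.198011 = 6.6519

T-interval: x̄ ± E = 110 ± 6.6519 = (103.3481, 116.6519)

Rounded to 2 decimal places:

(103.35, 116.65)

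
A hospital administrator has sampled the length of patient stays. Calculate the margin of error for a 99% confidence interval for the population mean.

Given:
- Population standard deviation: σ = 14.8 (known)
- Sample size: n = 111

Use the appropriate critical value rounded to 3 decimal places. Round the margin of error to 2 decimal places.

The population standard deviation σ is known, so use the z-interval margin of error formula.

For 99% confidence, z* = 2.576 (from standard normal table)

Margin of error formula for z-interval: E = z* × σ/√n

E = 2.576 × 14.8/√111
  = 2.576 × 1.404754
  = 3.6186

Rounded to 2 decimal places:

3.62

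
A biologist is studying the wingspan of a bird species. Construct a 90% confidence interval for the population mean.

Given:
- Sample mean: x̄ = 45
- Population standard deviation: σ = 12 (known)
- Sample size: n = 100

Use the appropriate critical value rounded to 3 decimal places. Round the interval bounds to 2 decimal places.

The population standard deviation σ is known, so use a z-interval (standard normal critical value).

For 90% confidence, z* = 1.645 (from standard normal table)

Standard error: SE = σ/√n = 12/√100 = 1.200000

Margin of error: E = z* × SE = 1.645 × 1.200000 = 1.9740

Z-interval: x̄ ± E = 45 ± 1.9740 = (43.0260, 46.9740)

Rounded to 2 decimal places:

(43.03, 46.97)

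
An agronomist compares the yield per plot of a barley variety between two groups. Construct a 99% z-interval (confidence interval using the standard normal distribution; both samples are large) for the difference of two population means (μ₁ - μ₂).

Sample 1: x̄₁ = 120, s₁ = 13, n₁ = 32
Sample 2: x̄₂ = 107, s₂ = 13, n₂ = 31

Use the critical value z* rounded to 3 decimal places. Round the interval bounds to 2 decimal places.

Both samples are large (n₁ = 32 ≥ 30, n₂ = 31 ≥ 30), so a z-interval for the difference of means applies.

Point estimate: x̄₁ - x̄₂ = 120 - 107 = 13

Standard error: SE = √(s₁²/n₁ + s₂²/n₂)
= √(13²/32 + 13²/31)
= √(5.281250 + 5.451613)
= 3.276105

For 99% confidence, z* = 2.576 (from standard normal table)
Margin of error: E = z* × SE = 2.576 × 3.276105 = 8.4392

Z-interval: (x̄₁ - x̄₂) ± E = 13 ± 8.4392 = (4.5608, 21.4392)

Rounded to 2 decimal places:

(4.56, 21.44)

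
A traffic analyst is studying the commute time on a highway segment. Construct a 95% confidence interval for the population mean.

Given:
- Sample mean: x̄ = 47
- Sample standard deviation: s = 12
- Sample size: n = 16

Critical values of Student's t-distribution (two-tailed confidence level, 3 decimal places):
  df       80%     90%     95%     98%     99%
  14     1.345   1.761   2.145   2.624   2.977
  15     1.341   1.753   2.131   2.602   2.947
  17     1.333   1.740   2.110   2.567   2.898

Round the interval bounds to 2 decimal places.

The population standard deviation σ is unknown (only the sample standard deviation s is given), so use a t-interval with df = n - 1 = 16 - 1 = 15.

For 95% confidence with df = 15, t* = 2.131 (from t-table)

Standard error: SE = s/√n = 12/√16 = 3.000000

Margin of error: E = t* × SE = 2.131 × 3.000000 = 6.3930

T-interval: x̄ ± E = 47 ± 6.3930 = (40.6070, 53.3930)

Rounded to 2 decimal places:

(40.61, 53.39)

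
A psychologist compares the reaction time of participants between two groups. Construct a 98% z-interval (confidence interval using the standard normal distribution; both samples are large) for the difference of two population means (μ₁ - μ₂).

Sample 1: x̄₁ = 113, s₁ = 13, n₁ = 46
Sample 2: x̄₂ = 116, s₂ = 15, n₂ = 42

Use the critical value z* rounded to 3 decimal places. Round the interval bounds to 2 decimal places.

Both samples are large (n₁ = 46 ≥ 30, n₂ = 42 ≥ 30), so a z-interval for the difference of means applies.

Point estimate: x̄₁ - x̄₂ = 113 - 116 = -3

Standard error: SE = √(s₁²/n₁ + s₂²/n₂)
= √(13²/46 + 15²/42)
= √(3.673913 + 5.357143)
= 3.005172

For 98% confidence, z* = 2.326 (from standard normal table)
Margin of error: E = z* × SE = 2.326 × 3.005172 = 6.9900

Z-interval: (x̄₁ - x̄₂) ± E = -3 ± 6.9900 = (-9.9900, 3.9900)

Rounded to 2 decimal places:

(-9.99, 3.99)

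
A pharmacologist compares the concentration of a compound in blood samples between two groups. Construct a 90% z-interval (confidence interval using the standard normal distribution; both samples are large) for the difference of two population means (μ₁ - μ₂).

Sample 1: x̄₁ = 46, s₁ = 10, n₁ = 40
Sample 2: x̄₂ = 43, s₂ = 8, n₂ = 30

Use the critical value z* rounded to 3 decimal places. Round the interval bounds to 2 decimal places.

Both samples are large (n₁ = 40 ≥ 30, n₂ = 30 ≥ 30), so a z-interval for the difference of means applies.

Point estimate: x̄₁ - x̄₂ = 46 - 43 = 3

Standard error: SE = √(s₁²/n₁ + s₂²/n₂)
= √(10²/40 + 8²/30)
= √(2.500000 + 2.133333)
= 2.152518

For 90% confidence, z* = 1.645 (from standard normal table)
Margin of error: E = z* × SE = 1.645 × 2.152518 = 3.5409

Z-interval: (x̄₁ - x̄₂) ± E = 3 ± 3.5409 = (-0.5409, 6.5409)

Rounded to 2 decimal places:

(-0.54, 6.54)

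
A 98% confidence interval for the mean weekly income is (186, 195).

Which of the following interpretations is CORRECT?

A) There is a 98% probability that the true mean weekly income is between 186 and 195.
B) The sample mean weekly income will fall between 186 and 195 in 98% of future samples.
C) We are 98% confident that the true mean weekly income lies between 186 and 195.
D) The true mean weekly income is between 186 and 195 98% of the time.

A confidence interval represents our confidence in the procedure, not a probability statement about the parameter.

Key concept: If we repeated this sampling process many times and computed a 98% CI each time, about 98% of those intervals would contain the true population parameter.

For this specific interval (186, 195):
- Midpoint (point estimate): 190.5
- Margin of error: 4.5

The correct interpretation is the one stating confidence that the true parameter lies in the interval — option C.

C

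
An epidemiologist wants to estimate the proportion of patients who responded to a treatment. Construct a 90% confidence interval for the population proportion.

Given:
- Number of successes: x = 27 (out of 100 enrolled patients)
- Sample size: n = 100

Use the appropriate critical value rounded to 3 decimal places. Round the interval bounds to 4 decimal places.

Sample proportion: p̂ = 27/100 = 0.270000

Check conditions for normal approximation:
  np̂ = 27 ≥ 10 ✓
  n(1-p̂) = 73 ≥ 10 ✓

The sample is large enough, so use a z-interval (normal approximation) for the proportion.

For 90% confidence, z* = 1.645 (from standard normal table)

Standard error: SE = √(p̂(1-p̂)/n) = √(0.270000×0.730000/100) = 0.04439595

Margin of error: E = z* × SE = 1.645 × 0.04439595 = 0.073031

Z-interval: p̂ ± E = 0.270000 ± 0.073031 = (0.196969, 0.343031)

Rounded to 4 decimal places:

(0.1970, 0.3430)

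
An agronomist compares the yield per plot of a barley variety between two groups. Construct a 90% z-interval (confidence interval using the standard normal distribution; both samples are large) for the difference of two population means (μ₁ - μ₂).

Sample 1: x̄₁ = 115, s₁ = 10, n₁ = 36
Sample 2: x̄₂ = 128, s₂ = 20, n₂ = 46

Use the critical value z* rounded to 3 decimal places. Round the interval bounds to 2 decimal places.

Both samples are large (n₁ = 36 ≥ 30, n₂ = 46 ≥ 30), so a z-interval for the difference of means applies.

Point estimate: x̄₁ - x̄₂ = 115 - 128 = -13

Standard error: SE = √(s₁²/n₁ + s₂²/n₂)
= √(10²/36 + 20²/46)
= √(2.777778 + 8.695652)
= 3.387245

For 90% confidence, z* = 1.645 (from standard normal table)
Margin of error: E = z* × SE = 1.645 × 3.387245 = 5.5720

Z-interval: (x̄₁ - x̄₂) ± E = -13 ± 5.5720 = (-18.5720, -7.4280)

Rounded to 2 decimal places:

(-18.57, -7.43)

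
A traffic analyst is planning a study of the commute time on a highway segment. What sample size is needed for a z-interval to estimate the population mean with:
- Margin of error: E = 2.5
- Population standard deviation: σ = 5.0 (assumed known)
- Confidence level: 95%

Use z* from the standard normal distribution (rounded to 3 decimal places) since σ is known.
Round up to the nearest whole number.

Using z* since population σ is known (z-interval formula).

For 95% confidence, z* = 1.96 (from standard normal table)

Sample size formula for z-interval: n = (z*σ/E)²

n = (1.96 × 5.0 / 2.5)²
  = (3.920000)²
  = 15.3664

Round up to the nearest whole number: n = 16

16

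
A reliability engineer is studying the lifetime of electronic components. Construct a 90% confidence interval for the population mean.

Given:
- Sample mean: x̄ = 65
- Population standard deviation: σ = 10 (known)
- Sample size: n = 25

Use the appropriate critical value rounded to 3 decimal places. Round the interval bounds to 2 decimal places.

The population standard deviation σ is known, so use a z-interval (standard normal critical value).

For 90% confidence, z* = 1.645 (from standard normal table)

Standard error: SE = σ/√n = 10/√25 = 2.000000

Margin of error: E = z* × SE = 1.645 × 2.000000 = 3.2900

Z-interval: x̄ ± E = 65 ± 3.2900 = (61.7100, 68.2900)

Rounded to 2 decimal places:

(61.71, 68.29)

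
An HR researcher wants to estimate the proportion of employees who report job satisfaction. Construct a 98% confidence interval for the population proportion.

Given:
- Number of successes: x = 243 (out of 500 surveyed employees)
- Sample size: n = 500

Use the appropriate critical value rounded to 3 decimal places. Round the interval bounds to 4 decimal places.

Sample proportion: p̂ = 243/500 = 0.486000

Check conditions for normal approximation:
  np̂ = 243 ≥ 10 ✓
  n(1-p̂) = 257 ≥ 10 ✓

The sample is large enough, so use a z-interval (normal approximation) for the proportion.

For 98% confidence, z* = 2.326 (from standard normal table)

Standard error: SE = √(p̂(1-p̂)/n) = √(0.486000×0.514000/500) = 0.02235191

Margin of error: E = z* × SE = 2.326 × 0.02235191 = 0.051991

Z-interval: p̂ ± E = 0.486000 ± 0.051991 = (0.434009, 0.537991)

Rounded to 4 decimal places:

(0.4340, 0.5380)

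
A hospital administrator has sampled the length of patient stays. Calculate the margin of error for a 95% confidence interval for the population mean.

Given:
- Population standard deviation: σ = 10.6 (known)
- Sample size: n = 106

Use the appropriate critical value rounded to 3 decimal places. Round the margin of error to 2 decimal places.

The population standard deviation σ is known, so use the z-interval margin of error formula.

For 95% confidence, z* = 1.96 (from standard normal table)

Margin of error formula for z-interval: E = z* × σ/√n

E = 1.96 × 10.6/√106
  = 1.96 × 1.029563
  = 2.0179

Rounded to 2 decimal places:

2.02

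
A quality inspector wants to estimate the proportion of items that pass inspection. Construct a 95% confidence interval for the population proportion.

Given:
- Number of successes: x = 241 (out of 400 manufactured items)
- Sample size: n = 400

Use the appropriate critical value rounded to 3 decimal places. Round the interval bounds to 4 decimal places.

Sample proportion: p̂ = 241/400 = 0.602500

Check conditions for normal approximation:
  np̂ = 241 ≥ 10 ✓
  n(1-p̂) = 159 ≥ 10 ✓

The sample is large enough, so use a z-interval (normal approximation) for the proportion.

For 95% confidence, z* = 1.96 (from standard normal table)

Standard error: SE = √(p̂(1-p̂)/n) = √(0.602500×0.397500/400) = 0.02446905

Margin of error: E = z* × SE = 1.96 × 0.02446905 = 0.047959

Z-interval: p̂ ± E = 0.602500 ± 0.047959 = (0.554541, 0.650459)

Rounded to 4 decimal places:

(0.5545, 0.6505)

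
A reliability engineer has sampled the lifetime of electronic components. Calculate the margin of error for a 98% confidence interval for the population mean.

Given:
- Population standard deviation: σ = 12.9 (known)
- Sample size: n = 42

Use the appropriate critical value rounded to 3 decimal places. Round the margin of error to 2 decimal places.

The population standard deviation σ is known, so use the z-interval margin of error formula.

For 98% confidence, z* = 2.326 (from standard normal table)

Margin of error formula for z-interval: E = z* × σ/√n

E = 2.326 × 12.9/√42
  = 2.326 × 1.990513
  = 4.6299

Rounded to 2 decimal places:

4.63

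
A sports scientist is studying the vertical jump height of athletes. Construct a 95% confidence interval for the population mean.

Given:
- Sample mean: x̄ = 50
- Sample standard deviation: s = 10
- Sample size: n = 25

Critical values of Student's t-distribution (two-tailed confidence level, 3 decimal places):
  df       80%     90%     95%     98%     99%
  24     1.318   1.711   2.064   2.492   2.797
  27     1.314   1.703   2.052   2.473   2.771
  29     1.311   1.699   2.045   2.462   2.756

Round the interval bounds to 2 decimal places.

The population standard deviation σ is unknown (only the sample standard deviation s is given), so use a t-interval with df = n - 1 = 25 - 1 = 24.

For 95% confidence with df = 24, t* = 2.064 (from t-table)

Standard error: SE = s/√n = 10/√25 = 2.000000

Margin of error: E = t* × SE = 2.064 × 2.000000 = 4.1280

T-interval: x̄ ± E = 50 ± 4.1280 = (45.8720, 54.1280)

Rounded to 2 decimal places:

(45.87, 54.13)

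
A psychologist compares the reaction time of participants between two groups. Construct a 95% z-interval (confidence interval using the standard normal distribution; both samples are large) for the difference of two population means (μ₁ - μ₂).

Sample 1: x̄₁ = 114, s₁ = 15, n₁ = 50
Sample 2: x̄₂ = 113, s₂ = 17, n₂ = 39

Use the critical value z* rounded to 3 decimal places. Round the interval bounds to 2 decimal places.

Both samples are large (n₁ = 50 ≥ 30, n₂ = 39 ≥ 30), so a z-interval for the difference of means applies.

Point estimate: x̄₁ - x̄₂ = 114 - 113 = 1

Standard error: SE = √(s₁²/n₁ + s₂²/n₂)
= √(15²/50 + 17²/39)
= √(4.500000 + 7.410256)
= 3.451124

For 95% confidence, z* = 1.96 (from standard normal table)
Margin of error: E = z* × SE = 1.96 × 3.451124 = 6.7642

Z-interval: (x̄₁ - x̄₂) ± E = 1 ± 6.7642 = (-5.7642, 7.7642)

Rounded to 2 decimal places:

(-5.76, 7.76)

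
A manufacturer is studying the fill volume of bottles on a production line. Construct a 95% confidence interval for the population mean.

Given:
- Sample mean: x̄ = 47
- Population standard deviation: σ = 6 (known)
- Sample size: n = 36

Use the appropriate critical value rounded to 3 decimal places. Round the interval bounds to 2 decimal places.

The population standard deviation σ is known, so use a z-interval (standard normal critical value).

For 95% confidence, z* = 1.96 (from standard normal table)

Standard error: SE = σ/√n = 6/√36 = 1.000000

Margin of error: E = z* × SE = 1.96 × 1.000000 = 1.9600

Z-interval: x̄ ± E = 47 ± 1.9600 = (45.0400, 48.9600)

Rounded to 2 decimal places:

(45.04, 48.96)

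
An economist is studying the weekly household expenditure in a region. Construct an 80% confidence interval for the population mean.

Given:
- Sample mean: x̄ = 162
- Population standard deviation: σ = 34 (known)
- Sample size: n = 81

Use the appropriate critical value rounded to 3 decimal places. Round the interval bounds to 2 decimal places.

The population standard deviation σ is known, so use a z-interval (standard normal critical value).

For 80% confidence, z* = 1.282 (from standard normal table)

Standard error: SE = σ/√n = 34/√81 = 3.777778

Margin of error: E = z* × SE = 1.282 × 3.777778 = 4.8431

Z-interval: x̄ ± E = 162 ± 4.8431 = (157.1569, 166.8431)

Rounded to 2 decimal places:

(157.16, 166.84)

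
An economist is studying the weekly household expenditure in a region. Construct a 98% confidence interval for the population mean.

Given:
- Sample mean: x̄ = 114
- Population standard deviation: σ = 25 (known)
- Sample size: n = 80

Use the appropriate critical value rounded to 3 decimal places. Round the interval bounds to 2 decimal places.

The population standard deviation σ is known, so use a z-interval (standard normal critical value).

For 98% confidence, z* = 2.326 (from standard normal table)

Standard error: SE = σ/√n = 25/√80 = 2.795085

Margin of error: E = z* × SE = 2.326 × 2.795085 = 6.5014

Z-interval: x̄ ± E = 114 ± 6.5014 = (107.4986, 120.5014)

Rounded to 2 decimal places:

(107.50, 120.50)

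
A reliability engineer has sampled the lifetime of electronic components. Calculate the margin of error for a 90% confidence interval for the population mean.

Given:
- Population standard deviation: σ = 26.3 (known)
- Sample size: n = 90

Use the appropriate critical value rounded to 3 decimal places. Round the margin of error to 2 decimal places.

The population standard deviation σ is known, so use the z-interval margin of error formula.

For 90% confidence, z* = 1.645 (from standard normal table)

Margin of error formula for z-interval: E = z* × σ/√n

E = 1.645 × 26.3/√90
  = 1.645 × 2.772263
  = 4.5604

Rounded to 2 decimal places:

4.56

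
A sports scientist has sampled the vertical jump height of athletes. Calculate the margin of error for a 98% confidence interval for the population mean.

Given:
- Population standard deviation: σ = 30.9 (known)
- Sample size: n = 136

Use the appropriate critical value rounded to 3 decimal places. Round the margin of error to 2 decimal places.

The population standard deviation σ is known, so use the z-interval margin of error formula.

For 98% confidence, z* = 2.326 (from standard normal table)

Margin of error formula for z-interval: E = z* × σ/√n

E = 2.326 × 30.9/√136
  = 2.326 × 2.649653
  = 6.1631

Rounded to 2 decimal places:

6.16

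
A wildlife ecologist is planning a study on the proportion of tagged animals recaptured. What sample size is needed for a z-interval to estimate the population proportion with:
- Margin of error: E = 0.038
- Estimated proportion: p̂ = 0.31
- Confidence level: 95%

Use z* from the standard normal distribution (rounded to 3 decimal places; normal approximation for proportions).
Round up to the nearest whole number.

Using z* for proportion z-interval (normal approximation).

For 95% confidence, z* = 1.96 (from standard normal table)

Sample size formula for proportion z-interval: n = z*²p̂(1-p̂)/E²

n = 1.96² × 0.31 × 0.69 / 0.038²
  = 3.8416 × 0.2139 / 0.001444
  = 569.0570

Round up to the nearest whole number: n = 570

570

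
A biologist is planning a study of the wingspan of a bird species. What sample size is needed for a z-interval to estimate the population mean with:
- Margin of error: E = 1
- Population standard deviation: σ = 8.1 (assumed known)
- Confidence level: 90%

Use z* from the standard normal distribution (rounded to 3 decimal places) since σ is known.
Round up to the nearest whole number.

Using z* since population σ is known (z-interval formula).

For 90% confidence, z* = 1.645 (from standard normal table)

Sample size formula for z-interval: n = (z*σ/E)²

n = (1.645 × 8.1 / 1)²
  = (13.324500)²
  = 177.5423

Round up to the nearest whole number: n = 178

178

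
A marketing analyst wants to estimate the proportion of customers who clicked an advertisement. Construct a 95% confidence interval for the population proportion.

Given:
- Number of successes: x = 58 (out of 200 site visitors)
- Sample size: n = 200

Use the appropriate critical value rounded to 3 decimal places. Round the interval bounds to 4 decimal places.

Sample proportion: p̂ = 58/200 = 0.290000

Check conditions for normal approximation:
  np̂ = 58 ≥ 10 ✓
  n(1-p̂) = 142 ≥ 10 ✓

The sample is large enough, so use a z-interval (normal approximation) for the proportion.

For 95% confidence, z* = 1.96 (from standard normal table)

Standard error: SE = √(p̂(1-p̂)/n) = √(0.290000×0.710000/200) = 0.03208582

Margin of error: E = z* × SE = 1.96 × 0.03208582 = 0.062888

Z-interval: p̂ ± E = 0.290000 ± 0.062888 = (0.227112, 0.352888)

Rounded to 4 decimal places:

(0.2271, 0.3529)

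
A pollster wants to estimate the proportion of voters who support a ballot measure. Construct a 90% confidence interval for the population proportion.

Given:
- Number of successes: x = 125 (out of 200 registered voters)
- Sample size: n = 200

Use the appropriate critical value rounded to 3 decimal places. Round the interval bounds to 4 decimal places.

Sample proportion: p̂ = 125/200 = 0.625000

Check conditions for normal approximation:
  np̂ = 125 ≥ 10 ✓
  n(1-p̂) = 75 ≥ 10 ✓

The sample is large enough, so use a z-interval (normal approximation) for the proportion.

For 90% confidence, z* = 1.645 (from standard normal table)

Standard error: SE = √(p̂(1-p̂)/n) = √(0.625000×0.375000/200) = 0.03423266

Margin of error: E = z* × SE = 1.645 × 0.03423266 = 0.056313

Z-interval: p̂ ± E = 0.625000 ± 0.056313 = (0.568687, 0.681313)

Rounded to 4 decimal places:

(0.5687, 0.6813)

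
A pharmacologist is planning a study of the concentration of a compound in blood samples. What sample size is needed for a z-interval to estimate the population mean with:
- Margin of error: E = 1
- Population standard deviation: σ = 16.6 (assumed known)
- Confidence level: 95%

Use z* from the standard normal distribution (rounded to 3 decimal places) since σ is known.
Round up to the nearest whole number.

Using z* since population σ is known (z-interval formula).

For 95% confidence, z* = 1.96 (from standard normal table)

Sample size formula for z-interval: n = (z*σ/E)²

n = (1.96 × 16.6 / 1)²
  = (32.536000)²
  = 1058.5913

Round up to the nearest whole number: n = 1059

1059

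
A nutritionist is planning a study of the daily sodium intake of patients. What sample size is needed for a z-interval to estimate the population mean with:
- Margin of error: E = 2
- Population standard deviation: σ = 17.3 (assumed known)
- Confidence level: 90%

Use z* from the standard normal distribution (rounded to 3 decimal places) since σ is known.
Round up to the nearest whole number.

Using z* since population σ is known (z-interval formula).

For 90% confidence, z* = 1.645 (from standard normal table)

Sample size formula for z-interval: n = (z*σ/E)²

n = (1.645 × 17.3 / 2)²
  = (14.229250)²
  = 202.4716

Round up to the nearest whole number: n = 203

203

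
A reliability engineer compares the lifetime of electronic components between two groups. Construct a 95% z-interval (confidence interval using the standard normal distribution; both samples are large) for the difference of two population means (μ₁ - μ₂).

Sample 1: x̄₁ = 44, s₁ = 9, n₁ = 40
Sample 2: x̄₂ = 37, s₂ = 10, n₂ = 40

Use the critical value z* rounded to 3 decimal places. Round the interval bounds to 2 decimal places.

Both samples are large (n₁ = 40 ≥ 30, n₂ = 40 ≥ 30), so a z-interval for the difference of means applies.

Point estimate: x̄₁ - x̄₂ = 44 - 37 = 7

Standard error: SE = √(s₁²/n₁ + s₂²/n₂)
= √(9²/40 + 10²/40)
= √(2.025000 + 2.500000)
= 2.127205

For 95% confidence, z* = 1.96 (from standard normal table)
Margin of error: E = z* × SE = 1.96 × 2.127205 = 4.1693

Z-interval: (x̄₁ - x̄₂) ± E = 7 ± 4.1693 = (2.8307, 11.1693)

Rounded to 2 decimal places:

(2.83, 11.17)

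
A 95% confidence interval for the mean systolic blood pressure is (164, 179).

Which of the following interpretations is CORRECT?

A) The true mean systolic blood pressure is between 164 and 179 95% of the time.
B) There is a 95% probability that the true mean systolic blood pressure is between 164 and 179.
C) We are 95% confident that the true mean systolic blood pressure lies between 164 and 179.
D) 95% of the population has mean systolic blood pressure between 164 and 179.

A confidence interval represents our confidence in the procedure, not a probability statement about the parameter.

Key concept: If we repeated this sampling process many times and computed a 95% CI each time, about 95% of those intervals would contain the true population parameter.

For this specific interval (164, 179):
- Midpoint (point estimate): 171.5
- Margin of error: 7.5

The correct interpretation is the one stating confidence that the true parameter lies in the interval — option C.

C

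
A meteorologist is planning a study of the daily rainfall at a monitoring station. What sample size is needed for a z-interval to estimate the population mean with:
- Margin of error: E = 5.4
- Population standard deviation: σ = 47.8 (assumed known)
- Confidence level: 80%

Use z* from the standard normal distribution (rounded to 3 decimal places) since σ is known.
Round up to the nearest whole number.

Using z* since population σ is known (z-interval formula).

For 80% confidence, z* = 1.282 (from standard normal table)

Sample size formula for z-interval: n = (z*σ/E)²

n = (1.282 × 47.8 / 5.4)²
  = (11.348074)²
  = 128.7788

Round up to the nearest whole number: n = 129

129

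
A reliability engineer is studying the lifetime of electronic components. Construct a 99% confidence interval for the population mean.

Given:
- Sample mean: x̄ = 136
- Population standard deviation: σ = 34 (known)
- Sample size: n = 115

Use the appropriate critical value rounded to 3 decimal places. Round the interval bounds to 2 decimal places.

The population standard deviation σ is known, so use a z-interval (standard normal critical value).

For 99% confidence, z* = 2.576 (from standard normal table)

Standard error: SE = σ/√n = 34/√115 = 3.170516

Margin of error: E = z* × SE = 2.576 × 3.170516 = 8.1673

Z-interval: x̄ ± E = 136 ± 8.1673 = (127.8327, 144.1673)

Rounded to 2 decimal places:

(127.83, 144.17)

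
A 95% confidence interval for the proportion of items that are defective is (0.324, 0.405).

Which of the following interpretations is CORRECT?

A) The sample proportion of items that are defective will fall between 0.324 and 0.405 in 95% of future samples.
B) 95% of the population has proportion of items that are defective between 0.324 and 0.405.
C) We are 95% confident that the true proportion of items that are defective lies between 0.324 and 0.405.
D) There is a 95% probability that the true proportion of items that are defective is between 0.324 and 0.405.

A confidence interval represents our confidence in the procedure, not a probability statement about the parameter.

Key concept: If we repeated this sampling process many times and computed a 95% CI each time, about 95% of those intervals would contain the true population parameter.

For this specific interval (0.324, 0.405):
- Midpoint (point estimate): 0.3645
- Margin of error: 0.0405

The correct interpretation is the one stating confidence that the true parameter lies in the interval — option C.

C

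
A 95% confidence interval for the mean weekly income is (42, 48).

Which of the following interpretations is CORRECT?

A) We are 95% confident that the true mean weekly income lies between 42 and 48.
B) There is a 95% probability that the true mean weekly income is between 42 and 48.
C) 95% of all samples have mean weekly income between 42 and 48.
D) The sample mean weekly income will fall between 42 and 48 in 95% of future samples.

A confidence interval represents our confidence in the procedure, not a probability statement about the parameter.

Key concept: If we repeated this sampling process many times and computed a 95% CI each time, about 95% of those intervals would contain the true population parameter.

For this specific interval (42, 48):
- Midpoint (point estimate): 45
- Margin of error: 3

The correct interpretation is the one stating confidence that the true parameter lies in the interval — option A.

A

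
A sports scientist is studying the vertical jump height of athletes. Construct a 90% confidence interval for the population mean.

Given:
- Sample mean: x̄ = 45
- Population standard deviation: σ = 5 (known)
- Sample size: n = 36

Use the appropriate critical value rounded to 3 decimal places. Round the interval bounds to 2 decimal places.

The population standard deviation σ is known, so use a z-interval (standard normal critical value).

For 90% confidence, z* = 1.645 (from standard normal table)

Standard error: SE = σ/√n = 5/√36 = 0.833333

Margin of error: E = z* × SE = 1.645 × 0.833333 = 1.3708

Z-interval: x̄ ± E = 45 ± 1.3708 = (43.6292, 46.3708)

Rounded to 2 decimal places:

(43.63, 46.37)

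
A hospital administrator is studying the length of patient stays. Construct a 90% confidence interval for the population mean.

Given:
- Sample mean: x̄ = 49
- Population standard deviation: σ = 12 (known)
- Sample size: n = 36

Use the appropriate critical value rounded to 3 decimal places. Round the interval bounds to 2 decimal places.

The population standard deviation σ is known, so use a z-interval (standard normal critical value).

For 90% confidence, z* = 1.645 (from standard normal table)

Standard error: SE = σ/√n = 12/√36 = 2.000000

Margin of error: E = z* × SE = 1.645 × 2.000000 = 3.2900

Z-interval: x̄ ± E = 49 ± 3.2900 = (45.7100, 52.2900)

Rounded to 2 decimal places:

(45.71, 52.29)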